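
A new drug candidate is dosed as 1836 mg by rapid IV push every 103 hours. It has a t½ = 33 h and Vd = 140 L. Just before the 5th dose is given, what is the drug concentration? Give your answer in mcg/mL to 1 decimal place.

1.7 mcg/mL

f = (1/2)^(τ/t½) = (1/2)^(103/33) ≈ 0.1149.
C₀ = D/Vd = 1836/140 ≈ 13.114 mcg/mL.
Before the 5th dose, 4 doses have been given. Superposition: Cmin = C₀·(f + f² + … + f^4).
≈ 13.114 × (0.1149 + 0.0132 + 0.0015 + 0.0002) ≈ 13.114 × 0.1298 ≈ 1.702 mcg/mL.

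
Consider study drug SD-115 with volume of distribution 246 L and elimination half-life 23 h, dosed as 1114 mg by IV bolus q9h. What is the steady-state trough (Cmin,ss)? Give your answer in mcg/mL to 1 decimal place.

τ/t½ = 9/23 ≈ 0.3913, so fraction remaining f = (1/2)^(9/23) ≈ 0.7624.
At steady state, accumulation factor R = 1/(1 − e^(−kτ)) ≈ 4.2088.
Each bolus raises the concentration by D/Vd = 1114/246 ≈ 4.528 mcg/mL.
Cmax,ss = C₀/(1 − f) ≈ 4.528/0.2376 ≈ 19.057 mcg/mL.
Steady-state trough Cmin,ss = Cmax,ss·f ≈ 19.057 × 0.7624 ≈ 14.529 mcg/mL.

14.5 mcg/mL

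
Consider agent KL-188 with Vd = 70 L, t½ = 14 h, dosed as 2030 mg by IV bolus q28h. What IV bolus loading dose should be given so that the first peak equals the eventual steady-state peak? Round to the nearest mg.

2707 mg

f = (1/2)^(28/14) ≈ 0.250000; accumulation ratio R = 1/(1−f) ≈ 1.33333.
Loading dose to hit Cmax,ss on first dose: D_load = D_maint·R ≈ 2030 × 1.33333 ≈ 2706.66 mg.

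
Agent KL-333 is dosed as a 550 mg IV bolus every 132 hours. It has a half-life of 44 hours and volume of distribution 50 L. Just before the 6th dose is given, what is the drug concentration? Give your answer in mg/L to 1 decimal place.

f = (1/2)^(τ/t½) = (1/2)^(132/44) ≈ 0.1250.
C₀ = D/Vd = 550/50 ≈ 11.000 mg/L.
Before the 6th dose, 5 doses have been given. Superposition: Cmin = C₀·(f + f² + … + f^5).
≈ 11.000 × (0.1250 + 0.0156 + 0.0020 + 0.0002 + 0.0000) ≈ 11.000 × 0.1428 ≈ 1.571 mg/L.

1.6 mg/L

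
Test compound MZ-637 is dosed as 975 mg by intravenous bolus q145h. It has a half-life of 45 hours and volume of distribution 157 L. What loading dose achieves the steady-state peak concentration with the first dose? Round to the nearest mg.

f = (1/2)^(145/45) ≈ 0.107155; accumulation ratio R = 1/(1−f) ≈ 1.12002.
Loading dose to hit Cmax,ss on first dose: D_load = D_maint·R ≈ 975 × 1.12002 ≈ 1092.02 mg.

1092 mg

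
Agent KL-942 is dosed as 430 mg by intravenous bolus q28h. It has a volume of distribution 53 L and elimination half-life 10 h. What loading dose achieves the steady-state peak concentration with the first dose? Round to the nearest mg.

502 mg

f = (1/2)^(28/10) ≈ 0.143587; accumulation ratio R = 1/(1−f) ≈ 1.16766.
Loading dose to hit Cmax,ss on first dose: D_load = D_maint·R ≈ 430 × 1.16766 ≈ 502.09 mg.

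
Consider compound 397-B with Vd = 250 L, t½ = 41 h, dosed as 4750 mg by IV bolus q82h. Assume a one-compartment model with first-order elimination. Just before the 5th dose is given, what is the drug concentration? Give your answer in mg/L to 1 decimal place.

6.3 mg/L

f = (1/2)^(τ/t½) = (1/2)^(82/41) ≈ 0.2500.
C₀ = D/Vd = 4750/250 ≈ 19.000 mg/L.
Before the 5th dose, 4 doses have been given. Superposition: Cmin = C₀·(f + f² + … + f^4).
≈ 19.000 × (0.2500 + 0.0625 + 0.0156 + 0.0039) ≈ 19.000 × 0.3320 ≈ 6.308 mg/L.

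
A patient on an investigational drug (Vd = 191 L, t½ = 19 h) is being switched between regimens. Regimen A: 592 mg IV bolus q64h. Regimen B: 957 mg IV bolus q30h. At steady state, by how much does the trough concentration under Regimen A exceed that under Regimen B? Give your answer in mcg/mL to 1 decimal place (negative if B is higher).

Regimen A: f = (1/2)^(64/19) ≈ 0.0968; Cmin,ss = (592/191)·f/(1−f) ≈ 0.332 mcg/mL.
Regimen B: f = (1/2)^(30/19) ≈ 0.3347; Cmin,ss = (957/191)·f/(1−f) ≈ 2.521 mcg/mL.
Difference ≈ 0.332 − 2.521 ≈ -2.189 mcg/mL.

-2.2 mcg/mL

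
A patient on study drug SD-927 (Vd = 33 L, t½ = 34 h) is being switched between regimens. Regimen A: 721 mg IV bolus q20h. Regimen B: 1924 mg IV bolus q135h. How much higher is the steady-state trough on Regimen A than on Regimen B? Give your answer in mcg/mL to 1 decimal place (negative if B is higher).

Regimen A: f = (1/2)^(20/34) ≈ 0.6652; Cmin,ss = (721/33)·f/(1−f) ≈ 43.410 mcg/mL.
Regimen B: f = (1/2)^(135/34) ≈ 0.0638; Cmin,ss = (1924/33)·f/(1−f) ≈ 3.973 mcg/mL.
Difference ≈ 43.410 − 3.973 ≈ 39.437 mcg/mL.

39.4 mcg/mL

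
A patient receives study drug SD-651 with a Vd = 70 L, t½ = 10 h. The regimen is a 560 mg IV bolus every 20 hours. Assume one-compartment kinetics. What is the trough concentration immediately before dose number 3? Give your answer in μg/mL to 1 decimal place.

2.5 μg/mL

f = (1/2)^(τ/t½) = (1/2)^(20/10) ≈ 0.2500.
C₀ = D/Vd = 560/70 ≈ 8.000 μg/mL.
Before the 3rd dose, 2 doses have been given. Superposition: Cmin = C₀·(f + f²).
≈ 8.000 × (0.2500 + 0.0625) ≈ 8.000 × 0.3125 ≈ 2.500 μg/mL.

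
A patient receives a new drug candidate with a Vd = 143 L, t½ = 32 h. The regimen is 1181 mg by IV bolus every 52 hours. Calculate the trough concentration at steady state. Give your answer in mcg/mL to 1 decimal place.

k = ln2/t½ = ln2/32 ≈ 0.021661 h⁻¹; fraction remaining f = e^(−kτ) = e^(−0.021661×52) ≈ 0.3242.
Each bolus raises the concentration by D/Vd = 1181/143 ≈ 8.259 mcg/mL.
Steady-state trough Cmin,ss = C₀·f/(1−f) ≈ 8.259 × 0.3242/0.6758 ≈ 3.962 mcg/mL.

4.0 mcg/mL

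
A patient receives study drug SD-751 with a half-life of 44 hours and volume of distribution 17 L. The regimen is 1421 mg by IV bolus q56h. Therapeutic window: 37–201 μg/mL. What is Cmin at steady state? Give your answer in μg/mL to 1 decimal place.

τ/t½ = 56/44 ≈ 1.2727, so fraction remaining f = (1/2)^(56/44) ≈ 0.4139.
Single-dose peak C₀ = D/Vd = 1421/17 ≈ 83.588 μg/mL.
Steady-state trough Cmin,ss = C₀·f/(1−f) ≈ 83.588 × 0.4139/0.5861 ≈ 59.029 μg/mL.
Trough 59.0 μg/mL vs MEC 37 μg/mL: adequate.

59.0 μg/mL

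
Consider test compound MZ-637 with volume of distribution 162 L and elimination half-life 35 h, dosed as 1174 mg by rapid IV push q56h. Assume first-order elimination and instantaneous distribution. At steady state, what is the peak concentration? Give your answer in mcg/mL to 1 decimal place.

10.8 mcg/mL

Over one 56-h interval, 56/35 ≈ 1.6 half-lives elapse, leaving f ≈ 0.3299 of each dose.
Accumulation ratio R = 1/(1 − f) ≈ 1/0.6701 ≈ 1.4923.
Single-dose peak C₀ = D/Vd = 1174/162 ≈ 7.247 mcg/mL.
Cmax,ss = C₀/(1 − f) ≈ 7.247/0.6701 ≈ 10.815 mcg/mL.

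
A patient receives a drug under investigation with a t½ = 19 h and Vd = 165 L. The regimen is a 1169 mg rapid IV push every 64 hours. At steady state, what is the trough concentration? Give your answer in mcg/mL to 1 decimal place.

0.8 mcg/mL

k = ln2/t½ = ln2/19 ≈ 0.036481 h⁻¹; fraction remaining f = e^(−kτ) = e^(−0.036481×64) ≈ 0.0968.
Single-dose peak C₀ = D/Vd = 1169/165 ≈ 7.085 mcg/mL.
Steady-state trough Cmin,ss = C₀·f/(1−f) ≈ 7.085 × 0.0968/0.9032 ≈ 0.759 mcg/mL.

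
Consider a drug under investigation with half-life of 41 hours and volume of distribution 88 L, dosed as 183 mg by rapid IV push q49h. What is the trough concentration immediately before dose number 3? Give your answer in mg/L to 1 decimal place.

1.3 mg/L

f = (1/2)^(τ/t½) = (1/2)^(49/41) ≈ 0.4367.
C₀ = D/Vd = 183/88 ≈ 2.080 mg/L.
Before the 3rd dose, 2 doses have been given. Superposition: Cmin = C₀·(f + f²).
≈ 2.080 × (0.4367 + 0.1907) ≈ 2.080 × 0.6274 ≈ 1.305 mg/L.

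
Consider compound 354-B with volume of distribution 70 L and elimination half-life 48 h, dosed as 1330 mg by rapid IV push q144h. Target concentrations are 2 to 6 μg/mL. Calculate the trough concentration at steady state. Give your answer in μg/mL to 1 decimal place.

τ = 144 h = 3 half-lives, so f = (1/2)^3 = 0.125.
At steady state, R = 1/(1 − 0.125) = 8/7.
Single-dose peak C₀ = D/Vd = 1330/70 = 19 μg/mL.
Steady-state peak Cmax,ss = C₀·R = 19 × 8/7 ≈ 21.714 μg/mL.
Steady-state trough Cmin,ss = Cmax,ss·f ≈ 21.714 × 0.125 ≈ 2.714 μg/mL.
Trough 2.7 μg/mL vs MEC 2 μg/mL: adequate.

2.7 μg/mL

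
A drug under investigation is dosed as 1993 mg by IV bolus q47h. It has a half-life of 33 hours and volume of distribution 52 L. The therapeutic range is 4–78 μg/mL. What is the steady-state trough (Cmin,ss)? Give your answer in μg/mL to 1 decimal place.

22.8 μg/mL

Over one 47-h interval, 47/33 ≈ 1.4242 half-lives elapse, leaving f ≈ 0.3726 of each dose.
Each bolus raises the concentration by D/Vd = 1993/52 ≈ 38.327 μg/mL.
Steady-state trough Cmin,ss = C₀·f/(1−f) ≈ 38.327 × 0.3726/0.6274 ≈ 22.762 μg/mL.
Trough 22.8 μg/mL vs MEC 4 μg/mL: adequate.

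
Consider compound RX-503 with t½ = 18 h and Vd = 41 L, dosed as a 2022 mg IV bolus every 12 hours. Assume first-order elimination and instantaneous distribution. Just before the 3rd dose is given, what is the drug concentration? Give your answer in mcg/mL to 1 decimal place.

50.6 mcg/mL

f = (1/2)^(τ/t½) = (1/2)^(12/18) ≈ 0.6300.
C₀ = D/Vd = 2022/41 ≈ 49.317 mcg/mL.
Before the 3rd dose, 2 doses have been given. Superposition: Cmin = C₀·(f + f²).
≈ 49.317 × (0.6300 + 0.3969) ≈ 49.317 × 1.0269 ≈ 50.644 mcg/mL.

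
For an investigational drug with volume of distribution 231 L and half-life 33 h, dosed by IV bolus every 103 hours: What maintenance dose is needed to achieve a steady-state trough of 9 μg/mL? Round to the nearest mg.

τ/t½ = 103/33 ≈ 3.1212, so f = (1/2)^(103/33) ≈ 0.114927.
Cmin,ss = (D/Vd)·f/(1−f), so D = Cmin,ss·Vd·(1−f)/f.
D = 9 × 231 × (1−f)/f ≈ 9 × 231 × 7.70118 ≈ 16010.75 mg.

16011 mg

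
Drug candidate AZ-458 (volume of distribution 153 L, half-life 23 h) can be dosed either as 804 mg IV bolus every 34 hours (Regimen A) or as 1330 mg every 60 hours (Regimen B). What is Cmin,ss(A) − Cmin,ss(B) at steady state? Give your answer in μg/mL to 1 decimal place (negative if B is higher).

1.2 μg/mL

Regimen A: f = (1/2)^(34/23) ≈ 0.3589; Cmin,ss = (804/153)·f/(1−f) ≈ 2.942 μg/mL.
Regimen B: f = (1/2)^(60/23) ≈ 0.1639; Cmin,ss = (1330/153)·f/(1−f) ≈ 1.704 μg/mL.
Difference ≈ 2.942 − 1.704 ≈ 1.238 μg/mL.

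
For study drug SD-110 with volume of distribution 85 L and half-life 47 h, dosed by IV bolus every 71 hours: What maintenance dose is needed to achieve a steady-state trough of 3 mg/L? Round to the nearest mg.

τ/t½ = 71/47 ≈ 1.5106, so f = (1/2)^(71/47) ≈ 0.350956.
Cmin,ss = (D/Vd)·f/(1−f), so D = Cmin,ss·Vd·(1−f)/f.
D = 3 × 85 × (1−f)/f ≈ 3 × 85 × 1.84936 ≈ 471.59 mg.

472 mg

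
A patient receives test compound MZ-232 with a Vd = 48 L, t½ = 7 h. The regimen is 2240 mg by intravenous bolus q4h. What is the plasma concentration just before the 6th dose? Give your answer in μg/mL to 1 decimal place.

f = (1/2)^(τ/t½) = (1/2)^(4/7) ≈ 0.6730.
C₀ = D/Vd = 2240/48 ≈ 46.667 μg/mL.
Before the 6th dose, 5 doses have been given. Superposition: Cmin = C₀·(f + f² + … + f^5).
≈ 46.667 × (0.6730 + 0.4529 + 0.3048 + 0.2051 + 0.1381) ≈ 46.667 × 1.7739 ≈ 82.783 μg/mL.

82.8 μg/mL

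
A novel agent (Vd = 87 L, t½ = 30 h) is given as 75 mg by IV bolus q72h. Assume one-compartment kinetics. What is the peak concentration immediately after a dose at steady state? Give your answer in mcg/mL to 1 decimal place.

1.1 mcg/mL

Over one 72-h interval, 72/30 ≈ 2.4 half-lives elapse, leaving f ≈ 0.1895 of each dose.
At steady state, accumulation factor R = 1/(1 − e^(−kτ)) ≈ 1.2338.
Each bolus raises the concentration by D/Vd = 75/87 ≈ 0.862 mcg/mL.
Steady-state peak Cmax,ss = C₀·R ≈ 0.862 × 1.2338 ≈ 1.064 mcg/mL.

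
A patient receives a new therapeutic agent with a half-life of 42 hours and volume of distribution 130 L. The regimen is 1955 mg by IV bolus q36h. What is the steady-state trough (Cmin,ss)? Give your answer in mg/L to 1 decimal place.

18.5 mg/L

k = ln2/t½ = ln2/42 ≈ 0.016504 h⁻¹; fraction remaining f = e^(−kτ) = e^(−0.016504×36) ≈ 0.5520.
Accumulation ratio R = 1/(1 − f) ≈ 1/0.4480 ≈ 2.2321.
Single-dose peak C₀ = D/Vd = 1955/130 ≈ 15.038 mg/L.
Cmax,ss = C₀/(1 − f) ≈ 15.038/0.4480 ≈ 33.567 mg/L.
One interval later, Cmin,ss = Cmax,ss·e^(−kτ) ≈ 33.567 × 0.5520 ≈ 18.529 mg/L.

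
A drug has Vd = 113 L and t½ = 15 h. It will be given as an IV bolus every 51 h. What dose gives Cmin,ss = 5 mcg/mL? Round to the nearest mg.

τ/t½ = 51/15 ≈ 3.4, so f = (1/2)^(51/15) ≈ 0.094732.
Cmin,ss = (D/Vd)·f/(1−f), so D = Cmin,ss·Vd·(1−f)/f.
D = 5 × 113 × (1−f)/f ≈ 5 × 113 × 9.55610 ≈ 5399.20 mg.

5399 mg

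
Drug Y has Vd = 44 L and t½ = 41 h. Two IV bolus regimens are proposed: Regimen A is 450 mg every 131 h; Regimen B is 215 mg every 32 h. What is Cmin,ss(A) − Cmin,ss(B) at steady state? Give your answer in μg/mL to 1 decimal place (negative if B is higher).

-5.6 μg/mL

Regimen A: f = (1/2)^(131/41) ≈ 0.1092; Cmin,ss = (450/44)·f/(1−f) ≈ 1.254 μg/mL.
Regimen B: f = (1/2)^(32/41) ≈ 0.5822; Cmin,ss = (215/44)·f/(1−f) ≈ 6.809 μg/mL.
Difference ≈ 1.254 − 6.809 ≈ -5.555 μg/mL.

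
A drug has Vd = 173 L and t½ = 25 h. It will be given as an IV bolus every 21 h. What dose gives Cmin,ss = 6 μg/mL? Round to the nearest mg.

820 mg

τ/t½ = 21/25 ≈ 0.84, so f = (1/2)^(21/25) ≈ 0.558644.
Cmin,ss = (D/Vd)·f/(1−f), so D = Cmin,ss·Vd·(1−f)/f.
D = 6 × 173 × (1−f)/f ≈ 6 × 173 × 0.79005 ≈ 820.07 mg.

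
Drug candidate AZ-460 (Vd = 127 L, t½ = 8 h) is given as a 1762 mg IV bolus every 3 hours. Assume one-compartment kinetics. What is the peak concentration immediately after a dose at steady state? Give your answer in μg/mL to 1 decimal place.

τ/t½ = 3/8 ≈ 0.375, so fraction remaining f = (1/2)^(3/8) ≈ 0.7711.
At steady state, accumulation factor R = 1/(1 − e^(−kτ)) ≈ 4.3687.
Single-dose peak C₀ = D/Vd = 1762/127 ≈ 13.874 μg/mL.
Steady-state peak Cmax,ss = C₀·R ≈ 13.874 × 4.3687 ≈ 60.611 μg/mL.

60.6 μg/mL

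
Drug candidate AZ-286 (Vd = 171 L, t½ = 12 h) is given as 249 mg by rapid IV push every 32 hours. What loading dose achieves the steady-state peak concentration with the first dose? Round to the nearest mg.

f = (1/2)^(32/12) ≈ 0.157490; accumulation ratio R = 1/(1−f) ≈ 1.18693.
Loading dose to hit Cmax,ss on first dose: D_load = D_maint·R ≈ 249 × 1.18693 ≈ 295.55 mg.

296 mg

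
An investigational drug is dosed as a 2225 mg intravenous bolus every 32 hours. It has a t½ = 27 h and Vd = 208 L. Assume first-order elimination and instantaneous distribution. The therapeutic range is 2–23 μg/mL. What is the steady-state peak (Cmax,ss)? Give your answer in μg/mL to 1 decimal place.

τ/t½ = 32/27 ≈ 1.1852, so fraction remaining f = (1/2)^(32/27) ≈ 0.4398.
At steady state, accumulation factor R = 1/(1 − e^(−kτ)) ≈ 1.7851.
Each bolus raises the concentration by D/Vd = 2225/208 ≈ 10.697 μg/mL.
Steady-state peak Cmax,ss = C₀·R ≈ 10.697 × 1.7851 ≈ 19.095 μg/mL.
Peak 19.1 μg/mL vs MTC 23 μg/mL: below toxic threshold.

19.1 μg/mL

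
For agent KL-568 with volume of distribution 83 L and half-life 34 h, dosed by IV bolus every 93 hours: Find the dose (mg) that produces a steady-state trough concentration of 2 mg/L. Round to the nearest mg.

τ/t½ = 93/34 ≈ 2.7353, so f = (1/2)^(93/34) ≈ 0.150174.
Cmin,ss = (D/Vd)·f/(1−f), so D = Cmin,ss·Vd·(1−f)/f.
D = 2 × 83 × (1−f)/f ≈ 2 × 83 × 5.65894 ≈ 939.38 mg.

939 mg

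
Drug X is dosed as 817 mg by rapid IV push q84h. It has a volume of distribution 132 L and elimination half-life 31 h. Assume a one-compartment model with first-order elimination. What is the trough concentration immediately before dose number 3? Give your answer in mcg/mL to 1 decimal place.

f = (1/2)^(τ/t½) = (1/2)^(84/31) ≈ 0.1529.
C₀ = D/Vd = 817/132 ≈ 6.189 mcg/mL.
Before the 3rd dose, 2 doses have been given. Superposition: Cmin = C₀·(f + f²).
≈ 6.189 × (0.1529 + 0.0234) ≈ 6.189 × 0.1763 ≈ 1.091 mcg/mL.

1.1 mcg/mL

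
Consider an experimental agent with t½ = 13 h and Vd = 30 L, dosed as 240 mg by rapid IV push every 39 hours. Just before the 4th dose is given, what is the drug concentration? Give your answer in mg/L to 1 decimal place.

1.1 mg/L

f = (1/2)^(τ/t½) = (1/2)^(39/13) ≈ 0.1250.
C₀ = D/Vd = 240/30 ≈ 8.000 mg/L.
Before the 4th dose, 3 doses have been given. Superposition: Cmin = C₀·(f + f² + … + f^3).
≈ 8.000 × (0.1250 + 0.0156 + 0.0020) ≈ 8.000 × 0.1426 ≈ 1.141 mg/L.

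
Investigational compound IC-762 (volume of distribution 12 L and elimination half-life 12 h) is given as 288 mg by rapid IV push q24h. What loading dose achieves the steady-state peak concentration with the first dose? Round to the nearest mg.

f = (1/2)^(24/12) ≈ 0.250000; accumulation ratio R = 1/(1−f) ≈ 1.33333.
Loading dose to hit Cmax,ss on first dose: D_load = D_maint·R ≈ 288 × 1.33333 ≈ 384.00 mg.

384 mg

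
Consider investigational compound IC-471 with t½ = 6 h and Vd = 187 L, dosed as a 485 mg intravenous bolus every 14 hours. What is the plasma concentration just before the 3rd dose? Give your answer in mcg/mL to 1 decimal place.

f = (1/2)^(τ/t½) = (1/2)^(14/6) ≈ 0.1984.
C₀ = D/Vd = 485/187 ≈ 2.594 mcg/mL.
Before the 3rd dose, 2 doses have been given. Superposition: Cmin = C₀·(f + f²).
≈ 2.594 × (0.1984 + 0.0394) ≈ 2.594 × 0.2378 ≈ 0.617 mcg/mL.

0.6 mcg/mL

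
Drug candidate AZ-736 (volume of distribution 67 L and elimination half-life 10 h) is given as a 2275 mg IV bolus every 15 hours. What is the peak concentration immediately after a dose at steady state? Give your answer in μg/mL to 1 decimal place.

τ/t½ = 15/10 ≈ 1.5, so fraction remaining f = (1/2)^(15/10) ≈ 0.3536.
Accumulation ratio R = 1/(1 − f) ≈ 1/0.6464 ≈ 1.5470.
Each bolus raises the concentration by D/Vd = 2275/67 ≈ 33.955 μg/mL.
Steady-state peak Cmax,ss = C₀·R ≈ 33.955 × 1.5470 ≈ 52.528 μg/mL.

52.5 μg/mL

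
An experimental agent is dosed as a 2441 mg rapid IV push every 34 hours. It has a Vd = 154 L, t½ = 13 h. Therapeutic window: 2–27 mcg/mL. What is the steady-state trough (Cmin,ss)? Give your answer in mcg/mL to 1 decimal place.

τ/t½ = 34/13 ≈ 2.6154, so fraction remaining f = (1/2)^(34/13) ≈ 0.1632.
At steady state, accumulation factor R = 1/(1 − e^(−kτ)) ≈ 1.1950.
Single-dose peak C₀ = D/Vd = 2441/154 ≈ 15.851 mcg/mL.
Steady-state peak Cmax,ss = C₀·R ≈ 15.851 × 1.1950 ≈ 18.942 mcg/mL.
Steady-state trough Cmin,ss = Cmax,ss·f ≈ 18.942 × 0.1632 ≈ 3.091 mcg/mL.
Trough 3.1 mcg/mL vs MEC 2 mcg/mL: adequate.

3.1 mcg/mL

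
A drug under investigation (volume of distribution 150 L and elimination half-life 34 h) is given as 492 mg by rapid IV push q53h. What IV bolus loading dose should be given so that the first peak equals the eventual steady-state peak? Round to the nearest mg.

f = (1/2)^(53/34) ≈ 0.339428; accumulation ratio R = 1/(1−f) ≈ 1.51384.
Loading dose to hit Cmax,ss on first dose: D_load = D_maint·R ≈ 492 × 1.51384 ≈ 744.81 mg.

745 mg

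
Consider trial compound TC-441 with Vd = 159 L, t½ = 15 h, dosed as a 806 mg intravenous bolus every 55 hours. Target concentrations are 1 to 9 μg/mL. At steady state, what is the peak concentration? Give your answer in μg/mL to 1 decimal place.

τ/t½ = 55/15 ≈ 3.6667, so fraction remaining f = (1/2)^(55/15) ≈ 0.0787.
Accumulation ratio R = 1/(1 − f) ≈ 1/0.9213 ≈ 1.0854.
Each bolus raises the concentration by D/Vd = 806/159 ≈ 5.069 μg/mL.
Steady-state peak Cmax,ss = C₀·R ≈ 5.069 × 1.0854 ≈ 5.502 μg/mL.
Peak 5.5 μg/mL vs MTC 9 μg/mL: below toxic threshold.

5.5 μg/mL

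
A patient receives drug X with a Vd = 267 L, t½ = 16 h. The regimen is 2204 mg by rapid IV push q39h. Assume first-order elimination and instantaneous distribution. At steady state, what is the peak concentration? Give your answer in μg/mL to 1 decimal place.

10.1 μg/mL

k = ln2/t½ = ln2/16 ≈ 0.043322 h⁻¹; fraction remaining f = e^(−kτ) = e^(−0.043322×39) ≈ 0.1846.
Accumulation ratio R = 1/(1 − f) ≈ 1/0.8154 ≈ 1.2264.
Each bolus raises the concentration by D/Vd = 2204/267 ≈ 8.255 μg/mL.
Cmax,ss = C₀/(1 − f) ≈ 8.255/0.8154 ≈ 10.124 μg/mL.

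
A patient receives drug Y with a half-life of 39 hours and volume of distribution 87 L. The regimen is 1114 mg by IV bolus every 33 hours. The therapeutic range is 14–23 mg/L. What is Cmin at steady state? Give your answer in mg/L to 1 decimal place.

Over one 33-h interval, 33/39 ≈ 0.84615 half-lives elapse, leaving f ≈ 0.5563 of each dose.
At steady state, accumulation factor R = 1/(1 − e^(−kτ)) ≈ 2.2538.
Single-dose peak C₀ = D/Vd = 1114/87 ≈ 12.805 mg/L.
Steady-state peak Cmax,ss = C₀·R ≈ 12.805 × 2.2538 ≈ 28.860 mg/L.
One interval later, Cmin,ss = Cmax,ss·e^(−kτ) ≈ 28.860 × 0.5563 ≈ 16.055 mg/L.
Trough 16.1 mg/L vs MEC 14 mg/L: adequate.

16.1 mg/L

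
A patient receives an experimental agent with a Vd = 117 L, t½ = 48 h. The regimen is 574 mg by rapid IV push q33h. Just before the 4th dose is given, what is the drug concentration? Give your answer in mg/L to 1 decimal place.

f = (1/2)^(τ/t½) = (1/2)^(33/48) ≈ 0.6209.
C₀ = D/Vd = 574/117 ≈ 4.906 mg/L.
Before the 4th dose, 3 doses have been given. Superposition: Cmin = C₀·(f + f² + … + f^3).
≈ 4.906 × (0.6209 + 0.3855 + 0.2394) ≈ 4.906 × 1.2458 ≈ 6.112 mg/L.

6.1 mg/L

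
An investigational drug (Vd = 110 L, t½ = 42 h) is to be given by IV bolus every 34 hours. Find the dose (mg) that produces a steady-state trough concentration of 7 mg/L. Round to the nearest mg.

τ/t½ = 34/42 ≈ 0.80952, so f = (1/2)^(34/42) ≈ 0.570570.
Cmin,ss = (D/Vd)·f/(1−f), so D = Cmin,ss·Vd·(1−f)/f.
D = 7 × 110 × (1−f)/f ≈ 7 × 110 × 0.75263 ≈ 579.53 mg.

580 mg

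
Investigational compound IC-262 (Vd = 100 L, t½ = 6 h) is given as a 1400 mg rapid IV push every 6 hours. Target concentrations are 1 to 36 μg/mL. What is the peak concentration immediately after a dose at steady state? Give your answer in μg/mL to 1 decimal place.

The dosing interval is 1 half-life, so f = 2^(−1) = 0.5.
At steady state, R = 1/(1 − 0.5) = 2/1.
Single-dose peak C₀ = D/Vd = 1400/100 = 14 μg/mL.
Steady-state peak Cmax,ss = C₀·R = 14 × 2/1 ≈ 28.000 μg/mL.
Peak 28.0 μg/mL vs MTC 36 μg/mL: below toxic threshold.

28.0 μg/mL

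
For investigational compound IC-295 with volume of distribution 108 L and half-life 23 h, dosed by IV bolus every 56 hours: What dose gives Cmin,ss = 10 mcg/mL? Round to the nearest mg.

4759 mg

τ/t½ = 56/23 ≈ 2.4348, so f = (1/2)^(56/23) ≈ 0.184951.
Cmin,ss = (D/Vd)·f/(1−f), so D = Cmin,ss·Vd·(1−f)/f.
D = 10 × 108 × (1−f)/f ≈ 10 × 108 × 4.40684 ≈ 4759.39 mg.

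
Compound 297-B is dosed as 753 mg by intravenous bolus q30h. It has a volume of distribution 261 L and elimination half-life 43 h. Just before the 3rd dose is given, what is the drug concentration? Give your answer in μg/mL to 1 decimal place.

2.9 μg/mL

f = (1/2)^(τ/t½) = (1/2)^(30/43) ≈ 0.6166.
C₀ = D/Vd = 753/261 ≈ 2.885 μg/mL.
Before the 3rd dose, 2 doses have been given. Superposition: Cmin = C₀·(f + f²).
≈ 2.885 × (0.6166 + 0.3802) ≈ 2.885 × 0.9968 ≈ 2.876 μg/mL.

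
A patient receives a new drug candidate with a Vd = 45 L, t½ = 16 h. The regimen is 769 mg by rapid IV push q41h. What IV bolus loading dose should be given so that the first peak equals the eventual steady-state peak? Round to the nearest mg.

f = (1/2)^(41/16) ≈ 0.169282; accumulation ratio R = 1/(1−f) ≈ 1.20378.
Loading dose to hit Cmax,ss on first dose: D_load = D_maint·R ≈ 769 × 1.20378 ≈ 925.71 mg.

926 mg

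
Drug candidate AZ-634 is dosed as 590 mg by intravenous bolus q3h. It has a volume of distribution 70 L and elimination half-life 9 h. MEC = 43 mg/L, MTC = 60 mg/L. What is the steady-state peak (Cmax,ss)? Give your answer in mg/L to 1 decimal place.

40.9 mg/L

Over one 3-h interval, 3/9 ≈ 0.33333 half-lives elapse, leaving f ≈ 0.7937 of each dose.
Accumulation ratio R = 1/(1 − f) ≈ 1/0.2063 ≈ 4.8473.
Each bolus raises the concentration by D/Vd = 590/70 ≈ 8.429 mg/L.
Cmax,ss = C₀/(1 − f) ≈ 8.429/0.2063 ≈ 40.858 mg/L.
Peak 40.9 mg/L vs MTC 60 mg/L: below toxic threshold.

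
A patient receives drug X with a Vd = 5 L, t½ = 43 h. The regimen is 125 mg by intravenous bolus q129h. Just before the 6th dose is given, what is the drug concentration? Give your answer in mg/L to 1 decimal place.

f = (1/2)^(τ/t½) = (1/2)^(129/43) ≈ 0.1250.
C₀ = D/Vd = 125/5 ≈ 25.000 mg/L.
Before the 6th dose, 5 doses have been given. Superposition: Cmin = C₀·(f + f² + … + f^5).
≈ 25.000 × (0.1250 + 0.0156 + 0.0020 + 0.0002 + 0.0000) ≈ 25.000 × 0.1428 ≈ 3.570 mg/L.

3.6 mg/L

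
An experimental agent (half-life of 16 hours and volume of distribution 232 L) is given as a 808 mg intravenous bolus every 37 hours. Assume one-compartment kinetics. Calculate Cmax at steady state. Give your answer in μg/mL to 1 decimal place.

τ/t½ = 37/16 ≈ 2.3125, so fraction remaining f = (1/2)^(37/16) ≈ 0.2013.
Accumulation ratio R = 1/(1 − f) ≈ 1/0.7987 ≈ 1.2520.
Each bolus raises the concentration by D/Vd = 808/232 ≈ 3.483 μg/mL.
Cmax,ss = C₀/(1 − f) ≈ 3.483/0.7987 ≈ 4.361 μg/mL.

4.4 μg/mL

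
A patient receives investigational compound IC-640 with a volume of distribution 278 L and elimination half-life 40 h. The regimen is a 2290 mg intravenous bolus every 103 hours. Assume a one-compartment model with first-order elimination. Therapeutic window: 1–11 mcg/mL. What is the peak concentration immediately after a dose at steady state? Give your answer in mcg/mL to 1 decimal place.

τ/t½ = 103/40 ≈ 2.575, so fraction remaining f = (1/2)^(103/40) ≈ 0.1678.
Accumulation ratio R = 1/(1 − f) ≈ 1/0.8322 ≈ 1.2016.
Single-dose peak C₀ = D/Vd = 2290/278 ≈ 8.237 mcg/mL.
Steady-state peak Cmax,ss = C₀·R ≈ 8.237 × 1.2016 ≈ 9.898 mcg/mL.
Peak 9.9 mcg/mL vs MTC 11 mcg/mL: below toxic threshold.

9.9 mcg/mL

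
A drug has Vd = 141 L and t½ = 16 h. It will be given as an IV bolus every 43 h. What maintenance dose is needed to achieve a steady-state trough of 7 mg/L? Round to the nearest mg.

τ/t½ = 43/16 ≈ 2.6875, so f = (1/2)^(43/16) ≈ 0.155232.
Cmin,ss = (D/Vd)·f/(1−f), so D = Cmin,ss·Vd·(1−f)/f.
D = 7 × 141 × (1−f)/f ≈ 7 × 141 × 5.44197 ≈ 5371.22 mg.

5371 mg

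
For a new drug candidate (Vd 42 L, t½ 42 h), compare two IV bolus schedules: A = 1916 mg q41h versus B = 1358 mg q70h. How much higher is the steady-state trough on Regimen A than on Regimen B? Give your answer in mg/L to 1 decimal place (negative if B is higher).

32.3 mg/L

Regimen A: f = (1/2)^(41/42) ≈ 0.5083; Cmin,ss = (1916/42)·f/(1−f) ≈ 47.159 mg/L.
Regimen B: f = (1/2)^(70/42) ≈ 0.3150; Cmin,ss = (1358/42)·f/(1−f) ≈ 14.869 mg/L.
Difference ≈ 47.159 − 14.869 ≈ 32.290 mg/L.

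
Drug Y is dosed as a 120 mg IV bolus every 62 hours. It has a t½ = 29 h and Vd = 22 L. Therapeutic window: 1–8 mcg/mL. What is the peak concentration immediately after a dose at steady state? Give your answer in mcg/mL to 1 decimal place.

Over one 62-h interval, 62/29 ≈ 2.1379 half-lives elapse, leaving f ≈ 0.2272 of each dose.
At steady state, accumulation factor R = 1/(1 − e^(−kτ)) ≈ 1.2940.
Single-dose peak C₀ = D/Vd = 120/22 ≈ 5.455 mcg/mL.
Steady-state peak Cmax,ss = C₀·R ≈ 5.455 × 1.2940 ≈ 7.059 mcg/mL.
Peak 7.1 mcg/mL vs MTC 8 mcg/mL: below toxic threshold.

7.1 mcg/mL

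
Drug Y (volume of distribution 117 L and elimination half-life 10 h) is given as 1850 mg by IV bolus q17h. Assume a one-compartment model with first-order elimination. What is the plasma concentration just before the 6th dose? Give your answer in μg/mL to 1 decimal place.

f = (1/2)^(τ/t½) = (1/2)^(17/10) ≈ 0.3078.
C₀ = D/Vd = 1850/117 ≈ 15.812 μg/mL.
Before the 6th dose, 5 doses have been given. Superposition: Cmin = C₀·(f + f² + … + f^5).
≈ 15.812 × (0.3078 + 0.0947 + 0.0292 + 0.0090 + 0.0028) ≈ 15.812 × 0.4435 ≈ 7.013 μg/mL.

7.0 μg/mL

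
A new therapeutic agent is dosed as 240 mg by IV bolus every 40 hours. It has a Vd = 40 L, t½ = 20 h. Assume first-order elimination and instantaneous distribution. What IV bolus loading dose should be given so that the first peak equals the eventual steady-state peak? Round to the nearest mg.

f = (1/2)^(40/20) ≈ 0.250000; accumulation ratio R = 1/(1−f) ≈ 1.33333.
Loading dose to hit Cmax,ss on first dose: D_load = D_maint·R ≈ 240 × 1.33333 ≈ 320.00 mg.

320 mg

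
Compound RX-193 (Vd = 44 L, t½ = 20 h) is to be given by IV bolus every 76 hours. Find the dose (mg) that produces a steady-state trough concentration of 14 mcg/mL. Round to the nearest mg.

τ/t½ = 76/20 ≈ 3.8, so f = (1/2)^(76/20) ≈ 0.071794.
Cmin,ss = (D/Vd)·f/(1−f), so D = Cmin,ss·Vd·(1−f)/f.
D = 14 × 44 × (1−f)/f ≈ 14 × 44 × 12.92874 ≈ 7964.10 mg.

7964 mg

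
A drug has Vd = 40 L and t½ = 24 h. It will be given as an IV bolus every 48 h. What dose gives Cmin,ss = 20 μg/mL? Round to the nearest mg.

τ/t½ = 48/24 ≈ 2, so f = (1/2)^(48/24) ≈ 0.250000.
Cmin,ss = (D/Vd)·f/(1−f), so D = Cmin,ss·Vd·(1−f)/f.
D = 20 × 40 × (1−f)/f ≈ 20 × 40 × 3.00000 ≈ 2400.00 mg.

2400 mg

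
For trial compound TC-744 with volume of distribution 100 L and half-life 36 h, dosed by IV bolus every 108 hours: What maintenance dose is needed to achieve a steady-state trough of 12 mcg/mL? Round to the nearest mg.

8400 mg

τ/t½ = 108/36 ≈ 3, so f = (1/2)^(108/36) ≈ 0.125000.
Cmin,ss = (D/Vd)·f/(1−f), so D = Cmin,ss·Vd·(1−f)/f.
D = 12 × 100 × (1−f)/f ≈ 12 × 100 × 7.00000 ≈ 8400.00 mg.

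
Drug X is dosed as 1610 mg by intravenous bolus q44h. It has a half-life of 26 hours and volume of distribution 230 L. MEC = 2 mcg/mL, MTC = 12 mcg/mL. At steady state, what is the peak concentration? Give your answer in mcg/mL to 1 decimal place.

τ/t½ = 44/26 ≈ 1.6923, so fraction remaining f = (1/2)^(44/26) ≈ 0.3094.
Accumulation ratio R = 1/(1 − f) ≈ 1/0.6906 ≈ 1.4480.
Single-dose peak C₀ = D/Vd = 1610/230 ≈ 7.000 mcg/mL.
Steady-state peak Cmax,ss = C₀·R ≈ 7.000 × 1.4480 ≈ 10.136 mcg/mL.
Peak 10.1 mcg/mL vs MTC 12 mcg/mL: below toxic threshold.

10.1 mcg/mL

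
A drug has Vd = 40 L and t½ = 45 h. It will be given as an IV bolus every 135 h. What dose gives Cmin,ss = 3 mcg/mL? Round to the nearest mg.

τ/t½ = 135/45 ≈ 3, so f = (1/2)^(135/45) ≈ 0.125000.
Cmin,ss = (D/Vd)·f/(1−f), so D = Cmin,ss·Vd·(1−f)/f.
D = 3 × 40 × (1−f)/f ≈ 3 × 40 × 7.00000 ≈ 840.00 mg.

840 mg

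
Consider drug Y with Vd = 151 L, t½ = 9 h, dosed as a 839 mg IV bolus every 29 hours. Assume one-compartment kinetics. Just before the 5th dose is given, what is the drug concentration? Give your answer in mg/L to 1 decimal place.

0.7 mg/L

f = (1/2)^(τ/t½) = (1/2)^(29/9) ≈ 0.1072.
C₀ = D/Vd = 839/151 ≈ 5.556 mg/L.
Before the 5th dose, 4 doses have been given. Superposition: Cmin = C₀·(f + f² + … + f^4).
≈ 5.556 × (0.1072 + 0.0115 + 0.0012 + 0.0001) ≈ 5.556 × 0.1200 ≈ 0.667 mg/L.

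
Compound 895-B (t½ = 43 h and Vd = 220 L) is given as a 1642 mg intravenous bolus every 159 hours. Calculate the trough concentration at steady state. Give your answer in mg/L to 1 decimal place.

k = ln2/t½ = ln2/43 ≈ 0.016120 h⁻¹; fraction remaining f = e^(−kτ) = e^(−0.016120×159) ≈ 0.0771.
Each bolus raises the concentration by D/Vd = 1642/220 ≈ 7.464 mg/L.
Steady-state trough Cmin,ss = C₀·f/(1−f) ≈ 7.464 × 0.0771/0.9229 ≈ 0.624 mg/L.

0.6 mg/L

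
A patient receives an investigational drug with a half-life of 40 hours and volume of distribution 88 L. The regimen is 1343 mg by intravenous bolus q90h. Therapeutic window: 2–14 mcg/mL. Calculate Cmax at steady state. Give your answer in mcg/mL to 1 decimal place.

τ/t½ = 90/40 ≈ 2.25, so fraction remaining f = (1/2)^(90/40) ≈ 0.2102.
Accumulation ratio R = 1/(1 − f) ≈ 1/0.7898 ≈ 1.2661.
Single-dose peak C₀ = D/Vd = 1343/88 ≈ 15.261 mcg/mL.
Cmax,ss = C₀/(1 − f) ≈ 15.261/0.7898 ≈ 19.323 mcg/mL.
Peak 19.3 mcg/mL vs MTC 14 mcg/mL: exceeds toxic threshold.

19.3 mcg/mL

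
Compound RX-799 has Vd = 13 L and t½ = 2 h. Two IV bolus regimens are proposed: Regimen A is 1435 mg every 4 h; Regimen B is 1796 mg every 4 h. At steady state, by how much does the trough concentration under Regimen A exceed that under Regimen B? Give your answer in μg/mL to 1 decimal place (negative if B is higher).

Regimen A: f = (1/2)^(4/2) ≈ 0.2500; Cmin,ss = (1435/13)·f/(1−f) ≈ 36.795 μg/mL.
Regimen B: f = (1/2)^(4/2) ≈ 0.2500; Cmin,ss = (1796/13)·f/(1−f) ≈ 46.051 μg/mL.
Difference ≈ 36.795 − 46.051 ≈ -9.256 μg/mL.

-9.3 μg/mL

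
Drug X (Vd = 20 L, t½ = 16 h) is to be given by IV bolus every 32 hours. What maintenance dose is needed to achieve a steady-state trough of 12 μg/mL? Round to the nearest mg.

720 mg

τ/t½ = 32/16 ≈ 2, so f = (1/2)^(32/16) ≈ 0.250000.
Cmin,ss = (D/Vd)·f/(1−f), so D = Cmin,ss·Vd·(1−f)/f.
D = 12 × 20 × (1−f)/f ≈ 12 × 20 × 3.00000 ≈ 720.00 mg.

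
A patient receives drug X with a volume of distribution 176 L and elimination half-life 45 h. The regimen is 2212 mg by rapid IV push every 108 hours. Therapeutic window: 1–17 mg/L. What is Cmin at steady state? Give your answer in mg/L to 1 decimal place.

k = ln2/t½ = ln2/45 ≈ 0.015403 h⁻¹; fraction remaining f = e^(−kτ) = e^(−0.015403×108) ≈ 0.1895.
At steady state, accumulation factor R = 1/(1 − e^(−kτ)) ≈ 1.2338.
Each bolus raises the concentration by D/Vd = 2212/176 ≈ 12.568 mg/L.
Cmax,ss = C₀/(1 − f) ≈ 12.568/0.8105 ≈ 15.506 mg/L.
Steady-state trough Cmin,ss = Cmax,ss·f ≈ 15.506 × 0.1895 ≈ 2.938 mg/L.
Trough 2.9 mg/L vs MEC 1 mg/L: adequate.

2.9 mg/L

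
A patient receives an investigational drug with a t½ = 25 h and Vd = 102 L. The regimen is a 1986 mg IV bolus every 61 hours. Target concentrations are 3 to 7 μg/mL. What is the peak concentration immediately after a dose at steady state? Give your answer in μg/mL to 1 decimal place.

23.9 μg/mL

τ/t½ = 61/25 ≈ 2.44, so fraction remaining f = (1/2)^(61/25) ≈ 0.1843.
At steady state, accumulation factor R = 1/(1 − e^(−kτ)) ≈ 1.2259.
Each bolus raises the concentration by D/Vd = 1986/102 ≈ 19.471 μg/mL.
Steady-state peak Cmax,ss = C₀·R ≈ 19.471 × 1.2259 ≈ 23.869 μg/mL.
Peak 23.9 μg/mL vs MTC 7 μg/mL: exceeds toxic threshold.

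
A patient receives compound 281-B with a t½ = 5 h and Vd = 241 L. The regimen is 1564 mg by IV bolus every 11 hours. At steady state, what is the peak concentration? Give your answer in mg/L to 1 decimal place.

τ/t½ = 11/5 ≈ 2.2, so fraction remaining f = (1/2)^(11/5) ≈ 0.2176.
Accumulation ratio R = 1/(1 − f) ≈ 1/0.7824 ≈ 1.2781.
Each bolus raises the concentration by D/Vd = 1564/241 ≈ 6.490 mg/L.
Cmax,ss = C₀/(1 − f) ≈ 6.490/0.7824 ≈ 8.295 mg/L.

8.3 mg/L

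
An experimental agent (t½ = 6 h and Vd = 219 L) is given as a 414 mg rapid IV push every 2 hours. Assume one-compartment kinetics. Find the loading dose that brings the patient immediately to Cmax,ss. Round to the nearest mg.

f = (1/2)^(2/6) ≈ 0.793701; accumulation ratio R = 1/(1−f) ≈ 4.84733.
Loading dose to hit Cmax,ss on first dose: D_load = D_maint·R ≈ 414 × 4.84733 ≈ 2006.79 mg.

2007 mg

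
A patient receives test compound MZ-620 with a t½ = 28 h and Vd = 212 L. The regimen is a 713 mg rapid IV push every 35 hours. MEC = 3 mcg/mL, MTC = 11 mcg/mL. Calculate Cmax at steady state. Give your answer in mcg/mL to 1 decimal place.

5.8 mcg/mL

τ/t½ = 35/28 ≈ 1.25, so fraction remaining f = (1/2)^(35/28) ≈ 0.4204.
Accumulation ratio R = 1/(1 − f) ≈ 1/0.5796 ≈ 1.7253.
Single-dose peak C₀ = D/Vd = 713/212 ≈ 3.363 mcg/mL.
Steady-state peak Cmax,ss = C₀·R ≈ 3.363 × 1.7253 ≈ 5.802 mcg/mL.
Peak 5.8 mcg/mL vs MTC 11 mcg/mL: below toxic threshold.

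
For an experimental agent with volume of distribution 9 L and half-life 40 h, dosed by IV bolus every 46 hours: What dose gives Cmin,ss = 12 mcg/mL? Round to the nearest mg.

132 mg

τ/t½ = 46/40 ≈ 1.15, so f = (1/2)^(46/40) ≈ 0.450625.
Cmin,ss = (D/Vd)·f/(1−f), so D = Cmin,ss·Vd·(1−f)/f.
D = 12 × 9 × (1−f)/f ≈ 12 × 9 × 1.21914 ≈ 131.67 mg.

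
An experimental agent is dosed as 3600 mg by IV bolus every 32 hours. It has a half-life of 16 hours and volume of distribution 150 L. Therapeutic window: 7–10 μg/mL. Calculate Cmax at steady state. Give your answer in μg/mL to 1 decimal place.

32.0 μg/mL

The dosing interval is 2 half-lives, so f = 2^(−2) = 0.25.
Accumulation ratio R = 1/(1 − f) = 1/0.75 = 4/3.
Single-dose peak C₀ = D/Vd = 3600/150 = 24 μg/mL.
Steady-state peak Cmax,ss = C₀·R = 24 × 4/3 ≈ 32.000 μg/mL.
Peak 32.0 μg/mL vs MTC 10 μg/mL: exceeds toxic threshold.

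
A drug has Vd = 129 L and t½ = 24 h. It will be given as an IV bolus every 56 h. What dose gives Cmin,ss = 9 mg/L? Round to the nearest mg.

τ/t½ = 56/24 ≈ 2.3333, so f = (1/2)^(56/24) ≈ 0.198425.
Cmin,ss = (D/Vd)·f/(1−f), so D = Cmin,ss·Vd·(1−f)/f.
D = 9 × 129 × (1−f)/f ≈ 9 × 129 × 4.03969 ≈ 4690.08 mg.

4690 mg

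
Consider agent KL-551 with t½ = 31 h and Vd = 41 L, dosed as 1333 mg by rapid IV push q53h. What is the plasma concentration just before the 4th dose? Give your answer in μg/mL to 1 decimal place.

13.9 μg/mL

f = (1/2)^(τ/t½) = (1/2)^(53/31) ≈ 0.3057.
C₀ = D/Vd = 1333/41 ≈ 32.512 μg/mL.
Before the 4th dose, 3 doses have been given. Superposition: Cmin = C₀·(f + f² + … + f^3).
≈ 32.512 × (0.3057 + 0.0935 + 0.0286) ≈ 32.512 × 0.4278 ≈ 13.909 μg/mL.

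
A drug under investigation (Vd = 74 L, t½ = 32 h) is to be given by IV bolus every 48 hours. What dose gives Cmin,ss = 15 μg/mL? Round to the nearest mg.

2030 mg

τ/t½ = 48/32 ≈ 1.5, so f = (1/2)^(48/32) ≈ 0.353553.
Cmin,ss = (D/Vd)·f/(1−f), so D = Cmin,ss·Vd·(1−f)/f.
D = 15 × 74 × (1−f)/f ≈ 15 × 74 × 1.82843 ≈ 2029.56 mg.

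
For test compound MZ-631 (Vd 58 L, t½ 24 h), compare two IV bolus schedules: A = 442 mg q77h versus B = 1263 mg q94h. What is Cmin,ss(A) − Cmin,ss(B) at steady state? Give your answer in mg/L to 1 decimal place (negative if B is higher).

-0.6 mg/L

Regimen A: f = (1/2)^(77/24) ≈ 0.1082; Cmin,ss = (442/58)·f/(1−f) ≈ 0.925 mg/L.
Regimen B: f = (1/2)^(94/24) ≈ 0.0662; Cmin,ss = (1263/58)·f/(1−f) ≈ 1.544 mg/L.
Difference ≈ 0.925 − 1.544 ≈ -0.619 mg/L.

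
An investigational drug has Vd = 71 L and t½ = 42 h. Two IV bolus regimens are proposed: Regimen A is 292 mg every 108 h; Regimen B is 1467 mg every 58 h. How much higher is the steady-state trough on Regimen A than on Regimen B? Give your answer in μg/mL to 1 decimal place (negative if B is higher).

Regimen A: f = (1/2)^(108/42) ≈ 0.1682; Cmin,ss = (292/71)·f/(1−f) ≈ 0.832 μg/mL.
Regimen B: f = (1/2)^(58/42) ≈ 0.3840; Cmin,ss = (1467/71)·f/(1−f) ≈ 12.880 μg/mL.
Difference ≈ 0.832 − 12.880 ≈ -12.048 μg/mL.

-12.0 μg/mL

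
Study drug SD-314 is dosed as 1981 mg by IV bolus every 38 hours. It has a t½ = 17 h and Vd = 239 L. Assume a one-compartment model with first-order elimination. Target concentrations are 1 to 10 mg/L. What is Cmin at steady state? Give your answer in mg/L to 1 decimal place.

k = ln2/t½ = ln2/17 ≈ 0.040773 h⁻¹; fraction remaining f = e^(−kτ) = e^(−0.040773×38) ≈ 0.2124.
At steady state, accumulation factor R = 1/(1 − e^(−kτ)) ≈ 1.2697.
Single-dose peak C₀ = D/Vd = 1981/239 ≈ 8.289 mg/L.
Cmax,ss = C₀/(1 − f) ≈ 8.289/0.7876 ≈ 10.524 mg/L.
Steady-state trough Cmin,ss = Cmax,ss·f ≈ 10.524 × 0.2124 ≈ 2.235 mg/L.
Trough 2.2 mg/L vs MEC 1 mg/L: adequate.

2.2 mg/L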